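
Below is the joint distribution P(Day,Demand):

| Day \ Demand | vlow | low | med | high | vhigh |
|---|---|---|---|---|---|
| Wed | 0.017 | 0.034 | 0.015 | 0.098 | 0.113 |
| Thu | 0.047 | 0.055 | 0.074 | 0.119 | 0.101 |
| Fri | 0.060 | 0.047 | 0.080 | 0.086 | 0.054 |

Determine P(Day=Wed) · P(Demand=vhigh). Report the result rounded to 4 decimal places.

P(Day=Wed) = 0.017 + 0.034 + 0.015 + 0.098 + 0.113 = 0.277.
P(Demand=vhigh) = 0.113 + 0.101 + 0.054 = 0.268.
Product: 0.277 × 0.268 = 0.0742.

0.0742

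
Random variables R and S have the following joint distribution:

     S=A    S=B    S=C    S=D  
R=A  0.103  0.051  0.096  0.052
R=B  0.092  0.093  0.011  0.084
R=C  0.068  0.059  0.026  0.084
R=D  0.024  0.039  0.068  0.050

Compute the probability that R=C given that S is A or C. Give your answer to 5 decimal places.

P(S=A) = 0.103 + 0.092 + 0.068 + 0.024 = 0.287.
P(S=C) = 0.096 + 0.011 + 0.026 + 0.068 = 0.201.
P(S ∈ {A, C}) = 0.287 + 0.201 = 0.488; P(R=C, S ∈ {A, C}) = 0.068 + 0.026 = 0.094.
P(R=C | S ∈ {A, C}) = 0.094/0.488 = 0.19262.

0.19262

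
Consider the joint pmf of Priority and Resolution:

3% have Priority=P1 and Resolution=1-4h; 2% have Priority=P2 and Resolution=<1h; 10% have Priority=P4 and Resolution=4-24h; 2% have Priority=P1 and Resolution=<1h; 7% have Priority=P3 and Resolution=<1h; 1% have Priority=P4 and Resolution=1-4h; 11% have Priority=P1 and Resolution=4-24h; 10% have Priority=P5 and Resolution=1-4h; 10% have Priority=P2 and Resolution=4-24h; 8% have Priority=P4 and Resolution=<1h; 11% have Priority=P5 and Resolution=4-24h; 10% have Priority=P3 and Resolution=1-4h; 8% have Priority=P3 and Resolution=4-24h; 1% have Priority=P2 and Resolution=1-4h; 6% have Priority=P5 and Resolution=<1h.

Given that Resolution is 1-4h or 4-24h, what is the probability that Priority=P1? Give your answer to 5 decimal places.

0.18667

P(Resolution=1-4h) = 0.03 + 0.01 + 0.10 + 0.01 + 0.10 = 0.25.
P(Resolution=4-24h) = 0.11 + 0.10 + 0.08 + 0.10 + 0.11 = 0.50.
P(Resolution ∈ {1-4h, 4-24h}) = 0.25 + 0.50 = 0.75; P(Priority=P1, Resolution ∈ {1-4h, 4-24h}) = 0.03 + 0.11 = 0.14.
P(Priority=P1 | Resolution ∈ {1-4h, 4-24h}) = 0.14/0.75 = 0.18667.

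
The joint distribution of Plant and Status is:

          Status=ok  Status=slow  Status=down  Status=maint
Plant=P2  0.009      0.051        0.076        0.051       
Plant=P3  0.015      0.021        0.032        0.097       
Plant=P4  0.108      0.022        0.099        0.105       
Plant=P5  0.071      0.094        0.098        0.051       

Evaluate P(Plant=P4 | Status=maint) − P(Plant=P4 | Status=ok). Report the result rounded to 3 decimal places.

P(Status=maint) = 0.051 + 0.097 + 0.105 + 0.051 = 0.304; P(Plant=P4 | Status=maint) = 0.105/0.304 = 0.3454.
P(Status=ok) = 0.009 + 0.015 + 0.108 + 0.071 = 0.203; P(Plant=P4 | Status=ok) = 0.108/0.203 = 0.5320.
Difference = -0.187.

-0.187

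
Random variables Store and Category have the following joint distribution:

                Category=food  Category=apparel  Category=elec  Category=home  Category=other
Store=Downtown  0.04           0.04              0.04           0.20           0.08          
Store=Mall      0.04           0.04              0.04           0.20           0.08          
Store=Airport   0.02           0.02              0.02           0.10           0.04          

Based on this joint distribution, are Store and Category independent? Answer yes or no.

yes

Every cell satisfies P(Store,Category) = P(Store)·P(Category). For instance P(Store=Mall) = 0.40, P(Category=home) = 0.50, and 0.40×0.50 = 0.20 matches the joint entry. So Store and Category are independent.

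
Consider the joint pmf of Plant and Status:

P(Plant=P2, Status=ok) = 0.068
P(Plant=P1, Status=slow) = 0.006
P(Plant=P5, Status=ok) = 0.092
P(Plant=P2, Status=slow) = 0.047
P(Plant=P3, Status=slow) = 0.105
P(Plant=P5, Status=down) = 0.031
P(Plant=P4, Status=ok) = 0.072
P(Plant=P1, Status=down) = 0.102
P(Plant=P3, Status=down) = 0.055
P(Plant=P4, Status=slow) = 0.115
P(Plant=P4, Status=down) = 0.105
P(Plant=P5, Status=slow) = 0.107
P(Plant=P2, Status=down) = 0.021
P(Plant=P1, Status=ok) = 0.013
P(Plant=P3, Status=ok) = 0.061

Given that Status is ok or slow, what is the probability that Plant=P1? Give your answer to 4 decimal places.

0.0277

P(Status=ok) = 0.013 + 0.068 + 0.061 + 0.072 + 0.092 = 0.306.
P(Status=slow) = 0.006 + 0.047 + 0.105 + 0.115 + 0.107 = 0.380.
P(Status ∈ {ok, slow}) = 0.306 + 0.380 = 0.686; P(Plant=P1, Status ∈ {ok, slow}) = 0.013 + 0.006 = 0.019.
P(Plant=P1 | Status ∈ {ok, slow}) = 0.019/0.686 = 0.0277.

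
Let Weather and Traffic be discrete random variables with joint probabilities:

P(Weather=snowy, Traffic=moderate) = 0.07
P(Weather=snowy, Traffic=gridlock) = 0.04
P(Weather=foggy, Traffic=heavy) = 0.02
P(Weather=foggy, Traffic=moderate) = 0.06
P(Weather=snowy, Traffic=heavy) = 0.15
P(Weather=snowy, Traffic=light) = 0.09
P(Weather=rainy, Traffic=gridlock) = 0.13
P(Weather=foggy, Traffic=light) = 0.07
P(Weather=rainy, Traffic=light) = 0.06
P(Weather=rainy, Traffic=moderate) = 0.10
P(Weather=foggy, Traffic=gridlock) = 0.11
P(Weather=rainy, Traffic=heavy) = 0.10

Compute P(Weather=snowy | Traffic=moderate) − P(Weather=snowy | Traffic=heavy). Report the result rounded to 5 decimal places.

-0.25121

P(Traffic=moderate) = 0.10 + 0.07 + 0.06 = 0.23; P(Weather=snowy | Traffic=moderate) = 0.07/0.23 = 0.304348.
P(Traffic=heavy) = 0.10 + 0.15 + 0.02 = 0.27; P(Weather=snowy | Traffic=heavy) = 0.15/0.27 = 0.555556.
Difference = -0.25121.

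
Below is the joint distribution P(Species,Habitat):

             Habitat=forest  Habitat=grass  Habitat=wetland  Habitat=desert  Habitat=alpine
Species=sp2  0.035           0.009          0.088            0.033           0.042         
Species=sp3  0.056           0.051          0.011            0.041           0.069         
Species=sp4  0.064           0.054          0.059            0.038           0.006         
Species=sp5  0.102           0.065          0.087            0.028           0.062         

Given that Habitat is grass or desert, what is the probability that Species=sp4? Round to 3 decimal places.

0.288

P(Habitat=grass) = 0.009 + 0.051 + 0.054 + 0.065 = 0.179.
P(Habitat=desert) = 0.033 + 0.041 + 0.038 + 0.028 = 0.140.
P(Habitat ∈ {grass, desert}) = 0.179 + 0.140 = 0.319; P(Species=sp4, Habitat ∈ {grass, desert}) = 0.054 + 0.038 = 0.092.
P(Species=sp4 | Habitat ∈ {grass, desert}) = 0.092/0.319 = 0.288.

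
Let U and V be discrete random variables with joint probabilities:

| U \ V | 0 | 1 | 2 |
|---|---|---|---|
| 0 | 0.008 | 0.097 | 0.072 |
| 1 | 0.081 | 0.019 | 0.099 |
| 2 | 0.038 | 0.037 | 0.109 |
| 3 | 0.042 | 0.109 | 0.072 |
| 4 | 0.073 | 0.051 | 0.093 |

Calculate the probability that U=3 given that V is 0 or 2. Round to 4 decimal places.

0.1659

P(V=0) = 0.008 + 0.081 + 0.038 + 0.042 + 0.073 = 0.242.
P(V=2) = 0.072 + 0.099 + 0.109 + 0.072 + 0.093 = 0.445.
P(V ∈ {0, 2}) = 0.242 + 0.445 = 0.687; P(U=3, V ∈ {0, 2}) = 0.042 + 0.072 = 0.114.
P(U=3 | V ∈ {0, 2}) = 0.114/0.687 = 0.1659.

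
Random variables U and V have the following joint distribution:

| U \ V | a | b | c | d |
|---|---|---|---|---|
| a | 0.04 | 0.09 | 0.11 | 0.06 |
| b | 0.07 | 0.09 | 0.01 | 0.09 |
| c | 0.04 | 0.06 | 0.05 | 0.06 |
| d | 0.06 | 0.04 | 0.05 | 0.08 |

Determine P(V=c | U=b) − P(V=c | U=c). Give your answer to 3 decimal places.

-0.200

P(U=b) = 0.07 + 0.09 + 0.01 + 0.09 = 0.26; P(V=c | U=b) = 0.01/0.26 = 0.0385.
P(U=c) = 0.04 + 0.06 + 0.05 + 0.06 = 0.21; P(V=c | U=c) = 0.05/0.21 = 0.2381.
Difference = -0.200.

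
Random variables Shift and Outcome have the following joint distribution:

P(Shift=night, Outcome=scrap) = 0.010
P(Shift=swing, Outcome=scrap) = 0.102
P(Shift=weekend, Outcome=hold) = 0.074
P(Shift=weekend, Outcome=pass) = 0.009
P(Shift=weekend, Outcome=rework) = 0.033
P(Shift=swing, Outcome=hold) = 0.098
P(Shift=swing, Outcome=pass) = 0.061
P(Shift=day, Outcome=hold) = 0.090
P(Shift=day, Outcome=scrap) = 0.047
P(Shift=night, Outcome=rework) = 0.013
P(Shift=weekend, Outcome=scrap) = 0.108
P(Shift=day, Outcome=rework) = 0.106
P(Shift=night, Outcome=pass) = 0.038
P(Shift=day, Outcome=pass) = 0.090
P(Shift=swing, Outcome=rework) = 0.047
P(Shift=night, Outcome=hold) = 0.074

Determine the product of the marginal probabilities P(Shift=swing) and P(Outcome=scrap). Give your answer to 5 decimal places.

0.08224

P(Shift=swing) = 0.061 + 0.047 + 0.102 + 0.098 = 0.308.
P(Outcome=scrap) = 0.047 + 0.102 + 0.010 + 0.108 = 0.267.
Product: 0.308 × 0.267 = 0.08224.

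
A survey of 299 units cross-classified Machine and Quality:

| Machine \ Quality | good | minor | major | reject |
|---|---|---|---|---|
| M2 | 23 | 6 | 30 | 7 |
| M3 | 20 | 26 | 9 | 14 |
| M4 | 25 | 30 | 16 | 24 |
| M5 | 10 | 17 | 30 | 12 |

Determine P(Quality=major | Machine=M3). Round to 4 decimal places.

0.1304

Total with Machine=M3: 20 + 26 + 9 + 14 = 69.
P(Quality=major | Machine=M3) = 9/69 = 0.1304.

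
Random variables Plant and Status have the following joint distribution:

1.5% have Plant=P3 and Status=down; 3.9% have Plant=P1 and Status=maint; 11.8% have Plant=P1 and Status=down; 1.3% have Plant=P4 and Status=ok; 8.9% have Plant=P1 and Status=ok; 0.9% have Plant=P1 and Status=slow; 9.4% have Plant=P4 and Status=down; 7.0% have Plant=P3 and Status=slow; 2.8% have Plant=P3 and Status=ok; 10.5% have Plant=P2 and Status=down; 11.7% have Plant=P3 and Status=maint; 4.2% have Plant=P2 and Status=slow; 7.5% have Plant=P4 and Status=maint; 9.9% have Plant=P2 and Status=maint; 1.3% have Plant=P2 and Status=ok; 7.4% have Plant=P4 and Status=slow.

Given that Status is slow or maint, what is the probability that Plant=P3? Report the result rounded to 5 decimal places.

0.35619

P(Status=slow) = 0.009 + 0.042 + 0.070 + 0.074 = 0.195.
P(Status=maint) = 0.039 + 0.099 + 0.117 + 0.075 = 0.330.
P(Status ∈ {slow, maint}) = 0.195 + 0.330 = 0.525; P(Plant=P3, Status ∈ {slow, maint}) = 0.070 + 0.117 = 0.187.
P(Plant=P3 | Status ∈ {slow, maint}) = 0.187/0.525 = 0.35619.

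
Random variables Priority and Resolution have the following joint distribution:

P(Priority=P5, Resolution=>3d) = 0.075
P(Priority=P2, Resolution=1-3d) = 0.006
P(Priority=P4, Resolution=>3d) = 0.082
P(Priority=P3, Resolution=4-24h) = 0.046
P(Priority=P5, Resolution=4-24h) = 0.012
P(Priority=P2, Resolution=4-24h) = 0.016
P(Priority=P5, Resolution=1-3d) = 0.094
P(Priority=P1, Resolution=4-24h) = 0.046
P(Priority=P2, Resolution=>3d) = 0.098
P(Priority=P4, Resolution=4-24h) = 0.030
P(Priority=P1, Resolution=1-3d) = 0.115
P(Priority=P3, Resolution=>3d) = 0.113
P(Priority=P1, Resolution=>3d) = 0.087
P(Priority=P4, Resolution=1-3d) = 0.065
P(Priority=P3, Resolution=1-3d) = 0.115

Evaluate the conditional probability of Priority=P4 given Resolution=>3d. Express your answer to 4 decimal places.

0.1802

P(Resolution=>3d) = 0.087 + 0.098 + 0.113 + 0.082 + 0.075 = 0.455.
P(Priority=P4 | Resolution=>3d) = 0.082/0.455 = 0.1802.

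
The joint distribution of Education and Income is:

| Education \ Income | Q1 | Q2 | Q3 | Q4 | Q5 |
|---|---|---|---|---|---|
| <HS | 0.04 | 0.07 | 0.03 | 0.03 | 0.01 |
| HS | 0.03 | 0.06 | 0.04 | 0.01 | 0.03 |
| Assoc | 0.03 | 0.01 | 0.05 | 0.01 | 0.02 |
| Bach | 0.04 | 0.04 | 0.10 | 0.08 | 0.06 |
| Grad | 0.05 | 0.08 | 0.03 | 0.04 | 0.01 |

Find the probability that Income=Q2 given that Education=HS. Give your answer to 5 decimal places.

P(Education=HS) = 0.03 + 0.06 + 0.04 + 0.01 + 0.03 = 0.17.
P(Income=Q2 | Education=HS) = 0.06/0.17 = 0.35294.

0.35294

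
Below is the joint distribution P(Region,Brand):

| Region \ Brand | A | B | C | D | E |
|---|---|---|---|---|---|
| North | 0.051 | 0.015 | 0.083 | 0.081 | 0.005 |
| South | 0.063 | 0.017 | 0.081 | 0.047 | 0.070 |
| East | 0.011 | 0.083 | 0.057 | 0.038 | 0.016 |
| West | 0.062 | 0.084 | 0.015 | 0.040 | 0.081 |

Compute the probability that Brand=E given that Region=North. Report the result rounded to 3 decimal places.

P(Region=North) = 0.051 + 0.015 + 0.083 + 0.081 + 0.005 = 0.235.
P(Brand=E | Region=North) = 0.005/0.235 = 0.021.

0.021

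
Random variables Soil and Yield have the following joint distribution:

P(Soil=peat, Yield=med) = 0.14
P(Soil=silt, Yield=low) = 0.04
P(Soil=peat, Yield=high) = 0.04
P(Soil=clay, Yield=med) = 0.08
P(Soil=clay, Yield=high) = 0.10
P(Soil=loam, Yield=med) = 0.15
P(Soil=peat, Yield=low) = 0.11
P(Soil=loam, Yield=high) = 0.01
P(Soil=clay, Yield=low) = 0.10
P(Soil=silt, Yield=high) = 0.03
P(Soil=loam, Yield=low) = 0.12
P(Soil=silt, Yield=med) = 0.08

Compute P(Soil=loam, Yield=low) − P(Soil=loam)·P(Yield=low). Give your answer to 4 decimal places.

0.0164

P(Soil=loam) = 0.12 + 0.15 + 0.01 = 0.28.
P(Yield=low) = 0.12 + 0.10 + 0.04 + 0.11 = 0.37.
P(Soil=loam, Yield=low) − P(Soil=loam)P(Yield=low) = 0.12 − 0.28×0.37 = 0.0164.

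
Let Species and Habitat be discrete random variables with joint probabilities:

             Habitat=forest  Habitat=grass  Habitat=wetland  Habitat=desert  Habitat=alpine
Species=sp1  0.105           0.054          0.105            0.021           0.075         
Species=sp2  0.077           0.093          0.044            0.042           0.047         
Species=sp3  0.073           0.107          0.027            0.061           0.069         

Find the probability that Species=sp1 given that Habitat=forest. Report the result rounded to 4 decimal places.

P(Habitat=forest) = 0.105 + 0.077 + 0.073 = 0.255.
P(Species=sp1 | Habitat=forest) = 0.105/0.255 = 0.4118.

0.4118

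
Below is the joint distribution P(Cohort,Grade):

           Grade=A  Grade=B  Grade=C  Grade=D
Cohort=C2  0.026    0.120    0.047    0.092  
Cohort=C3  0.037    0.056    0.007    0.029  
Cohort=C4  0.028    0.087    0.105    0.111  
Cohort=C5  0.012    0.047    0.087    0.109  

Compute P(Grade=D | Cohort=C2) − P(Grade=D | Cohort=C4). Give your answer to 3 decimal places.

-0.013

P(Cohort=C2) = 0.026 + 0.120 + 0.047 + 0.092 = 0.285; P(Grade=D | Cohort=C2) = 0.092/0.285 = 0.3228.
P(Cohort=C4) = 0.028 + 0.087 + 0.105 + 0.111 = 0.331; P(Grade=D | Cohort=C4) = 0.111/0.331 = 0.3353.
Difference = -0.013.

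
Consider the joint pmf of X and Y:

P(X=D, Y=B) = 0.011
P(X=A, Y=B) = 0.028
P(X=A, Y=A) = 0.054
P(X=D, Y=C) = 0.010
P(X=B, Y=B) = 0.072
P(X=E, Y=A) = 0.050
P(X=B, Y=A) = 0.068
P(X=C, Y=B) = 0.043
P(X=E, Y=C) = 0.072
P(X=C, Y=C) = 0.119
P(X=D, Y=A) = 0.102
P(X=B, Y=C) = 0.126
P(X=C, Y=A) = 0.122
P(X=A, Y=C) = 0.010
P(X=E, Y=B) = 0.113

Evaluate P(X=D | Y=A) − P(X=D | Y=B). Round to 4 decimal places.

P(Y=A) = 0.054 + 0.068 + 0.122 + 0.102 + 0.050 = 0.396; P(X=D | Y=A) = 0.102/0.396 = 0.25758.
P(Y=B) = 0.028 + 0.072 + 0.043 + 0.011 + 0.113 = 0.267; P(X=D | Y=B) = 0.011/0.267 = 0.04120.
Difference = 0.2164.

0.2164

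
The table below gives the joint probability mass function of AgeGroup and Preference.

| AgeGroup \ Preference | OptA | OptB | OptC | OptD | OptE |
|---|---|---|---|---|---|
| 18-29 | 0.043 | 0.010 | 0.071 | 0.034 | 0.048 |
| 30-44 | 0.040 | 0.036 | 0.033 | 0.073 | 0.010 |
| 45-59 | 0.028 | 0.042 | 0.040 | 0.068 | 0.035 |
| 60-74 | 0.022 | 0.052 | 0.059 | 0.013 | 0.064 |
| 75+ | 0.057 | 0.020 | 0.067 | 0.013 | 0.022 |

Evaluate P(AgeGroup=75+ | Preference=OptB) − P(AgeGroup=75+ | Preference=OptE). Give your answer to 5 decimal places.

0.00209

P(Preference=OptB) = 0.010 + 0.036 + 0.042 + 0.052 + 0.020 = 0.160; P(AgeGroup=75+ | Preference=OptB) = 0.020/0.160 = 0.125000.
P(Preference=OptE) = 0.048 + 0.010 + 0.035 + 0.064 + 0.022 = 0.179; P(AgeGroup=75+ | Preference=OptE) = 0.022/0.179 = 0.122905.
Difference = 0.00209.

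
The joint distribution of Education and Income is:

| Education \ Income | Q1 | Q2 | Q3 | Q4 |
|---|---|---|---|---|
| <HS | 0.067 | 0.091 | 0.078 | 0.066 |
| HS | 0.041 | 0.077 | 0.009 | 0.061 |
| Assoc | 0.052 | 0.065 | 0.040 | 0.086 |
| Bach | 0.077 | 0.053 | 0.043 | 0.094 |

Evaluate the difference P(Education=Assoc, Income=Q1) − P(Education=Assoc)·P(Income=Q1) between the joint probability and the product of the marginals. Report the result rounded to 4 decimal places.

-0.0056

P(Education=Assoc) = 0.052 + 0.065 + 0.040 + 0.086 = 0.243.
P(Income=Q1) = 0.067 + 0.041 + 0.052 + 0.077 = 0.237.
P(Education=Assoc, Income=Q1) − P(Education=Assoc)P(Income=Q1) = 0.052 − 0.243×0.237 = -0.0056.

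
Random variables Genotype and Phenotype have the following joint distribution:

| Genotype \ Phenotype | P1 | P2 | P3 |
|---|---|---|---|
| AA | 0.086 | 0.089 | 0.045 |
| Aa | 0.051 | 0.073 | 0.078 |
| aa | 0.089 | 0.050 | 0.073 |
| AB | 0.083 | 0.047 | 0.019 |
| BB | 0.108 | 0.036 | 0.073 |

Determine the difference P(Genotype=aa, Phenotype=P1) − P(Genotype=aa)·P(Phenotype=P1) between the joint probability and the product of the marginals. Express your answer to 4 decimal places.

0.0006

P(Genotype=aa) = 0.089 + 0.050 + 0.073 = 0.212.
P(Phenotype=P1) = 0.086 + 0.051 + 0.089 + 0.083 + 0.108 = 0.417.
P(Genotype=aa, Phenotype=P1) − P(Genotype=aa)P(Phenotype=P1) = 0.089 − 0.212×0.417 = 0.0006.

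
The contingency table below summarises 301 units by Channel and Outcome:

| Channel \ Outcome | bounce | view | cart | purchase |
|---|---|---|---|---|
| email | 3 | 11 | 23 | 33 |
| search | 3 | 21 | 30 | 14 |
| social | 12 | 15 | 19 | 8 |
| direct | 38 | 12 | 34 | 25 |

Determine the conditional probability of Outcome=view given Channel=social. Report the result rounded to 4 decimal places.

Total with Channel=social: 12 + 15 + 19 + 8 = 54.
P(Outcome=view | Channel=social) = 15/54 = 0.2778.

0.2778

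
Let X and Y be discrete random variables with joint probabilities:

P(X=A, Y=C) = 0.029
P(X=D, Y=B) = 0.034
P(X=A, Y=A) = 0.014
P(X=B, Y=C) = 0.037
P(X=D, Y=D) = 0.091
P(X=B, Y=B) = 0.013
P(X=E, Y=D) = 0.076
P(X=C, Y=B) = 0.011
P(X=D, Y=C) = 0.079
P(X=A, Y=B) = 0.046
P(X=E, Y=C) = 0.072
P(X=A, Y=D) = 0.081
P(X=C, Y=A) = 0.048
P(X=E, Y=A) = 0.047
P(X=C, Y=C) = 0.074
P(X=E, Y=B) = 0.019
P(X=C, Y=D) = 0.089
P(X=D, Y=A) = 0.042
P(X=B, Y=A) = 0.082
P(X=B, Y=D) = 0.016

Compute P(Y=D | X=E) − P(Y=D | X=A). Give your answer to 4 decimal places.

P(X=E) = 0.047 + 0.019 + 0.072 + 0.076 = 0.214; P(Y=D | X=E) = 0.076/0.214 = 0.35514.
P(X=A) = 0.014 + 0.046 + 0.029 + 0.081 = 0.170; P(Y=D | X=A) = 0.081/0.170 = 0.47647.
Difference = -0.1213.

-0.1213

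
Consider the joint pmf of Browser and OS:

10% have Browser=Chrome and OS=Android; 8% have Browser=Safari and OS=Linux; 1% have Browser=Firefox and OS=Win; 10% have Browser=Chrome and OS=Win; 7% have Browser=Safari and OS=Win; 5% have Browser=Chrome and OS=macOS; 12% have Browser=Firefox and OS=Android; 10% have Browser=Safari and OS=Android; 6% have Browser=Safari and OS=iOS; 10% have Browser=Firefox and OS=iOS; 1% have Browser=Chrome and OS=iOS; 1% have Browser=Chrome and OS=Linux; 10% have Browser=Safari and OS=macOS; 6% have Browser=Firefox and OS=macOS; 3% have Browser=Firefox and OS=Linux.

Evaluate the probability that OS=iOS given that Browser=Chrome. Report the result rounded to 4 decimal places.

0.0370

P(Browser=Chrome) = 0.10 + 0.05 + 0.01 + 0.01 + 0.10 = 0.27.
P(OS=iOS | Browser=Chrome) = 0.01/0.27 = 0.0370.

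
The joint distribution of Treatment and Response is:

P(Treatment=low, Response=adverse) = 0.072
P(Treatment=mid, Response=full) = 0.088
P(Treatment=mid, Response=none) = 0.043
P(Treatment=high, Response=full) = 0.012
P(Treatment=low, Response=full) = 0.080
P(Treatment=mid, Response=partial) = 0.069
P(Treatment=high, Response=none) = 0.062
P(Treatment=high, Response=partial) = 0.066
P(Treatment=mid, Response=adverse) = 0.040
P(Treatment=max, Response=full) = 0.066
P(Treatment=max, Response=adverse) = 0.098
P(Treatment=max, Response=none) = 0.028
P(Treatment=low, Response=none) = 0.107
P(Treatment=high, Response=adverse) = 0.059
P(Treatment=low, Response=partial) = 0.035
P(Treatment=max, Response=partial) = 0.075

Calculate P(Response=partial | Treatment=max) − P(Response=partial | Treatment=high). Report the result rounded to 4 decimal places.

-0.0508

P(Treatment=max) = 0.028 + 0.075 + 0.066 + 0.098 = 0.267; P(Response=partial | Treatment=max) = 0.075/0.267 = 0.28090.
P(Treatment=high) = 0.062 + 0.066 + 0.012 + 0.059 = 0.199; P(Response=partial | Treatment=high) = 0.066/0.199 = 0.33166.
Difference = -0.0508.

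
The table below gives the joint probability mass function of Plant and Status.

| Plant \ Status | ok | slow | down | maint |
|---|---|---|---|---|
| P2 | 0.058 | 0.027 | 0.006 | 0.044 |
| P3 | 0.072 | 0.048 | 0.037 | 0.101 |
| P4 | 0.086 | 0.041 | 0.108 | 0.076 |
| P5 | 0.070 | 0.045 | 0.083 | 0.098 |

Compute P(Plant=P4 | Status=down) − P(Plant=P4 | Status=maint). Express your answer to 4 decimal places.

0.2233

P(Status=down) = 0.006 + 0.037 + 0.108 + 0.083 = 0.234; P(Plant=P4 | Status=down) = 0.108/0.234 = 0.46154.
P(Status=maint) = 0.044 + 0.101 + 0.076 + 0.098 = 0.319; P(Plant=P4 | Status=maint) = 0.076/0.319 = 0.23824.
Difference = 0.2233.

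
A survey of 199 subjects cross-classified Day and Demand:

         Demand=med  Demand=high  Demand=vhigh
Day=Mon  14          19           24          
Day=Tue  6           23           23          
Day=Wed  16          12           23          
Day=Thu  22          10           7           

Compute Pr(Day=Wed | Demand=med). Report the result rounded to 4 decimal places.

0.2759

Total with Demand=med: 14 + 6 + 16 + 22 = 58.
P(Day=Wed | Demand=med) = 16/58 = 0.2759.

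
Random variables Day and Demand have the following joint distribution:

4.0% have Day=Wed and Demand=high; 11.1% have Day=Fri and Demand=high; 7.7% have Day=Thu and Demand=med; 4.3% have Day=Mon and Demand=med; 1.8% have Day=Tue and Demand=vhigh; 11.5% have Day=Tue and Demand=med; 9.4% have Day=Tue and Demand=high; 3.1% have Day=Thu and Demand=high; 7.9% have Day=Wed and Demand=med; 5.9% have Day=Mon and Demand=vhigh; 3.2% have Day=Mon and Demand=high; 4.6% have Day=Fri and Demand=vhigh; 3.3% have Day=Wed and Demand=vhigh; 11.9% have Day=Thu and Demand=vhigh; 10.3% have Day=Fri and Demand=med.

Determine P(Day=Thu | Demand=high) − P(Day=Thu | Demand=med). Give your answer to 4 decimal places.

P(Demand=high) = 0.032 + 0.094 + 0.040 + 0.031 + 0.111 = 0.308; P(Day=Thu | Demand=high) = 0.031/0.308 = 0.10065.
P(Demand=med) = 0.043 + 0.115 + 0.079 + 0.077 + 0.103 = 0.417; P(Day=Thu | Demand=med) = 0.077/0.417 = 0.18465.
Difference = -0.0840.

-0.0840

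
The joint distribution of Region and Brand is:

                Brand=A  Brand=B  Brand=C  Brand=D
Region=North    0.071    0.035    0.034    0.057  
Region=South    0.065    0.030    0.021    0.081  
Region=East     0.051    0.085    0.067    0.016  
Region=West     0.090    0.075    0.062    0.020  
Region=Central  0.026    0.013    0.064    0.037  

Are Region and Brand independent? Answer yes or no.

P(Region=South) = 0.197 and P(Brand=D) = 0.211, so their product is 0.04157, but P(Region=South, Brand=D) = 0.081. Since these differ, Region and Brand are not independent.

no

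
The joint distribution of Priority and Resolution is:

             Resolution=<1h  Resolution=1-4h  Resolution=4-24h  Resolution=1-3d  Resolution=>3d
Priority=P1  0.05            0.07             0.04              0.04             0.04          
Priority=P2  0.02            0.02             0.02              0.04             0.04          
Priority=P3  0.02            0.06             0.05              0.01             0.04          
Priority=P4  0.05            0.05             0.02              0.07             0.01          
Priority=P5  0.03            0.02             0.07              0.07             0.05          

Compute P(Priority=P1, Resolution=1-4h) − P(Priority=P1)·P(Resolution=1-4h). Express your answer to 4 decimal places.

P(Priority=P1) = 0.05 + 0.07 + 0.04 + 0.04 + 0.04 = 0.24.
P(Resolution=1-4h) = 0.07 + 0.02 + 0.06 + 0.05 + 0.02 = 0.22.
P(Priority=P1, Resolution=1-4h) − P(Priority=P1)P(Resolution=1-4h) = 0.07 − 0.24×0.22 = 0.0172.

0.0172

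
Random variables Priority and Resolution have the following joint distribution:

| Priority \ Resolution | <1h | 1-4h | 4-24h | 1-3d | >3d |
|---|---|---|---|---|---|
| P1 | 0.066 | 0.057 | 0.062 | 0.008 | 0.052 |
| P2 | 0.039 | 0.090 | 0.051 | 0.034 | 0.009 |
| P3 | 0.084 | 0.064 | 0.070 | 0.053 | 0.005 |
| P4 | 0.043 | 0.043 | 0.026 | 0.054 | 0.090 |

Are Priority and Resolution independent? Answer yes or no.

no

P(Priority=P4) = 0.256 and P(Resolution=>3d) = 0.156, so their product is 0.03994, but P(Priority=P4, Resolution=>3d) = 0.090. Since these differ, Priority and Resolution are not independent.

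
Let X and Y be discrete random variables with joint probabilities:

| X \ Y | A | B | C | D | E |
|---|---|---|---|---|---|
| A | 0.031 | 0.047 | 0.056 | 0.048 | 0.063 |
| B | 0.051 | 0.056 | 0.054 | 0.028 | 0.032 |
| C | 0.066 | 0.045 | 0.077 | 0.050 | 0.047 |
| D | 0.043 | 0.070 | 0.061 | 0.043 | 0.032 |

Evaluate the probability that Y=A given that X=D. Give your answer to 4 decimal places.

P(X=D) = 0.043 + 0.070 + 0.061 + 0.043 + 0.032 = 0.249.
P(Y=A | X=D) = 0.043/0.249 = 0.1727.

0.1727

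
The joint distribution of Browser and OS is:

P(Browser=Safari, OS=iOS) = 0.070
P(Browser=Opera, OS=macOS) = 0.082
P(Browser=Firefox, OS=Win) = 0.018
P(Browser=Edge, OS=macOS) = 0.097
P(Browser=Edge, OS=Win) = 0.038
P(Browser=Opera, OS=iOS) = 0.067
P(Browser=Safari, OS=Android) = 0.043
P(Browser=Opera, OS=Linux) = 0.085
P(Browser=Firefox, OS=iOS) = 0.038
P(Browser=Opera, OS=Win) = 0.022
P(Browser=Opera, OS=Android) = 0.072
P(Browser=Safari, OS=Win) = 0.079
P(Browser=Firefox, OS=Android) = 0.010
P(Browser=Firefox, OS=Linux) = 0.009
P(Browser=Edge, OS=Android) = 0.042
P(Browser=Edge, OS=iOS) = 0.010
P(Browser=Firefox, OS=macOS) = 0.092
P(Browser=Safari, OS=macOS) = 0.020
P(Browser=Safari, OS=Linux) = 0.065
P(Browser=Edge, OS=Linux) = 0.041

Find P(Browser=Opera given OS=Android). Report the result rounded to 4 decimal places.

P(OS=Android) = 0.010 + 0.043 + 0.042 + 0.072 = 0.167.
P(Browser=Opera | OS=Android) = 0.072/0.167 = 0.4311.

0.4311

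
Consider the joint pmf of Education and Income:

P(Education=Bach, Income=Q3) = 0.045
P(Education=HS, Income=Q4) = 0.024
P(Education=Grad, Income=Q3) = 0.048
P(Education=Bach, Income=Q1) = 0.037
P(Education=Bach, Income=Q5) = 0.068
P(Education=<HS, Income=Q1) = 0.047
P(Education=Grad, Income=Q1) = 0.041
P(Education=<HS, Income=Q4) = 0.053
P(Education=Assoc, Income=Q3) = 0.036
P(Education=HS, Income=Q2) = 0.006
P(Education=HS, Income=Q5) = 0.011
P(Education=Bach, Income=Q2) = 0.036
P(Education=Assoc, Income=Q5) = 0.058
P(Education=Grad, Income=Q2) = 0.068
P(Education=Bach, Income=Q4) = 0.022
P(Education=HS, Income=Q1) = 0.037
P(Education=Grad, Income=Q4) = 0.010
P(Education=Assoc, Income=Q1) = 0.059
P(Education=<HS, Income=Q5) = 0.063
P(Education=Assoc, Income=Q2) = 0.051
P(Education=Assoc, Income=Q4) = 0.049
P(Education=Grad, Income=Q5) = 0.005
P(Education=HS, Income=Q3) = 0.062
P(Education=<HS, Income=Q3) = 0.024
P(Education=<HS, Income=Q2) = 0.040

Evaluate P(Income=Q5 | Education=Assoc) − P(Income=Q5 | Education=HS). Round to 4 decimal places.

0.1507

P(Education=Assoc) = 0.059 + 0.051 + 0.036 + 0.049 + 0.058 = 0.253; P(Income=Q5 | Education=Assoc) = 0.058/0.253 = 0.22925.
P(Education=HS) = 0.037 + 0.006 + 0.062 + 0.024 + 0.011 = 0.140; P(Income=Q5 | Education=HS) = 0.011/0.140 = 0.07857.
Difference = 0.1507.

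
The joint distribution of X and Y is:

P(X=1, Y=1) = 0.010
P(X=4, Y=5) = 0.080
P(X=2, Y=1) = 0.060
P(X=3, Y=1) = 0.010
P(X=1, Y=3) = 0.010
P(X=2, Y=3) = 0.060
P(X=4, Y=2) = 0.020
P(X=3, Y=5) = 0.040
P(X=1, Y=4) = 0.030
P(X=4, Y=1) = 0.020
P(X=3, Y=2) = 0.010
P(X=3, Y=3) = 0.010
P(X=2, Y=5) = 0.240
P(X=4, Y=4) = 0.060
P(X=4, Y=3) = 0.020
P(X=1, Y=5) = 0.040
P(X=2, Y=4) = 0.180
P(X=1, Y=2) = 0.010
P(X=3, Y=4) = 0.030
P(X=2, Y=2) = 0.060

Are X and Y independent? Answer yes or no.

yes

Every cell satisfies P(X,Y) = P(X)·P(Y). For instance P(X=4) = 0.200, P(Y=5) = 0.400, and 0.200×0.400 = 0.080 matches the joint entry. So X and Y are independent.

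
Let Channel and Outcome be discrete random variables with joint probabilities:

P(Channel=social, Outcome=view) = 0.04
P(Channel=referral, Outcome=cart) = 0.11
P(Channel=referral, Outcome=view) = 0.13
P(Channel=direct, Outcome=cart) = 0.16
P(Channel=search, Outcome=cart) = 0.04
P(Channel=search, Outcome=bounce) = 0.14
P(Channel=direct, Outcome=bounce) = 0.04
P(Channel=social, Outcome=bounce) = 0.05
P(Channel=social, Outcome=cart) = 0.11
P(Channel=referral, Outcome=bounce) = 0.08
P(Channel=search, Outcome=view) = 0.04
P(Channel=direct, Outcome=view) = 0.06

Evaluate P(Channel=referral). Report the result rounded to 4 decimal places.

0.3200

P(Channel=referral) = 0.08 + 0.13 + 0.11 = 0.32.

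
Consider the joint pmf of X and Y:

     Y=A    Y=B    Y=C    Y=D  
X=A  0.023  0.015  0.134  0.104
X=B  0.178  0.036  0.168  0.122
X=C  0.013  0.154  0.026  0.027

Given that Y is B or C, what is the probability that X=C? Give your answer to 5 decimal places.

0.33771

P(Y=B) = 0.015 + 0.036 + 0.154 = 0.205.
P(Y=C) = 0.134 + 0.168 + 0.026 = 0.328.
P(Y ∈ {B, C}) = 0.205 + 0.328 = 0.533; P(X=C, Y ∈ {B, C}) = 0.154 + 0.026 = 0.180.
P(X=C | Y ∈ {B, C}) = 0.180/0.533 = 0.33771.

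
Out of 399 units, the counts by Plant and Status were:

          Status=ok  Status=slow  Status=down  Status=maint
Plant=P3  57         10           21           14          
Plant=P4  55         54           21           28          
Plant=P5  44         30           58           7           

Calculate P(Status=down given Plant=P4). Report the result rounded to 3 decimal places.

Total with Plant=P4: 55 + 54 + 21 + 28 = 158.
P(Status=down | Plant=P4) = 21/158 = 0.133.

0.133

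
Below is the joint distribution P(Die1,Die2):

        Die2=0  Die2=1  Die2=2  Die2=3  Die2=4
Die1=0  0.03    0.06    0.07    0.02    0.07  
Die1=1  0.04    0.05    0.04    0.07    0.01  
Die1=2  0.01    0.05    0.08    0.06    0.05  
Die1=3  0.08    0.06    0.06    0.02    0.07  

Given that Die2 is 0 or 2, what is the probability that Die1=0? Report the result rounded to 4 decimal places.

0.2439

P(Die2=0) = 0.03 + 0.04 + 0.01 + 0.08 = 0.16.
P(Die2=2) = 0.07 + 0.04 + 0.08 + 0.06 = 0.25.
P(Die2 ∈ {0, 2}) = 0.16 + 0.25 = 0.41; P(Die1=0, Die2 ∈ {0, 2}) = 0.03 + 0.07 = 0.10.
P(Die1=0 | Die2 ∈ {0, 2}) = 0.10/0.41 = 0.2439.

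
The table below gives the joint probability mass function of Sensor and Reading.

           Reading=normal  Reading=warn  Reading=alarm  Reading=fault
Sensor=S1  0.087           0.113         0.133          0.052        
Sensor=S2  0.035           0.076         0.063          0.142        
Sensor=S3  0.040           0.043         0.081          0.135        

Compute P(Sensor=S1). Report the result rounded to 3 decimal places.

P(Sensor=S1) = 0.087 + 0.113 + 0.133 + 0.052 = 0.385.

0.385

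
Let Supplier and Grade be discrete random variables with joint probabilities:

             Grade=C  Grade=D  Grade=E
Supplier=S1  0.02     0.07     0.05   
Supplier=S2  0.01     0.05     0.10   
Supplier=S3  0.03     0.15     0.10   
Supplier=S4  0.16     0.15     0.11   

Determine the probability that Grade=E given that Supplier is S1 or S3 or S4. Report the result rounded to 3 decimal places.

0.310

P(Supplier=S1) = 0.02 + 0.07 + 0.05 = 0.14.
P(Supplier=S3) = 0.03 + 0.15 + 0.10 = 0.28.
P(Supplier=S4) = 0.16 + 0.15 + 0.11 = 0.42.
P(Supplier ∈ {S1, S3, S4}) = 0.14 + 0.28 + 0.42 = 0.84; P(Grade=E, Supplier ∈ {S1, S3, S4}) = 0.05 + 0.10 + 0.11 = 0.26.
P(Grade=E | Supplier ∈ {S1, S3, S4}) = 0.26/0.84 = 0.310.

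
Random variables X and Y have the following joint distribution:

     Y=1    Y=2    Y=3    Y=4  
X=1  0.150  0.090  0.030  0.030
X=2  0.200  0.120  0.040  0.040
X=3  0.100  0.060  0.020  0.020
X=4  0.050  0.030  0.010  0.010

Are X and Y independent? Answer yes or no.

Every cell satisfies P(X,Y) = P(X)·P(Y). For instance P(X=4) = 0.100, P(Y=1) = 0.500, and 0.100×0.500 = 0.050 matches the joint entry. So X and Y are independent.

yes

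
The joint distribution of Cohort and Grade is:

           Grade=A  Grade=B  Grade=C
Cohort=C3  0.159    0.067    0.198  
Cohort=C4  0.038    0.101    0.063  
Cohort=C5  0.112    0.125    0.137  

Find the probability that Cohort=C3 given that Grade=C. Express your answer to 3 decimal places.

P(Grade=C) = 0.198 + 0.063 + 0.137 = 0.398.
P(Cohort=C3 | Grade=C) = 0.198/0.398 = 0.497.

0.497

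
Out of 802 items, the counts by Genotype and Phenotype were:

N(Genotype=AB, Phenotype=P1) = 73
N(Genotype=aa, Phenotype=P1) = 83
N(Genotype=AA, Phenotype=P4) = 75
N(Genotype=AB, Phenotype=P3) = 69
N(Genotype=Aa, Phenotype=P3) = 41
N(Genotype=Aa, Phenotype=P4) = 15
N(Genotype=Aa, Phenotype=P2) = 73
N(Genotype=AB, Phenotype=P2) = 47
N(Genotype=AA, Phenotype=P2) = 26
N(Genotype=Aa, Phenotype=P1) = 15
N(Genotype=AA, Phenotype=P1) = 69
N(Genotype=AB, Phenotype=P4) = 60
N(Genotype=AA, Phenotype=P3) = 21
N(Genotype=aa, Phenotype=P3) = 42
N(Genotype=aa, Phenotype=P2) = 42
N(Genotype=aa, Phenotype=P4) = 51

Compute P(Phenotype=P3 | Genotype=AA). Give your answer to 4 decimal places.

0.1099

Total with Genotype=AA: 69 + 26 + 21 + 75 = 191.
P(Phenotype=P3 | Genotype=AA) = 21/191 = 0.1099.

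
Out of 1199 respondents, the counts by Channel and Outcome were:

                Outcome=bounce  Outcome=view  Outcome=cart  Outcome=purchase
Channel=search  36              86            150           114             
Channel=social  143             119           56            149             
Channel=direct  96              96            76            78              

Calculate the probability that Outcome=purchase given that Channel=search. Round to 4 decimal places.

0.2953

Total with Channel=search: 36 + 86 + 150 + 114 = 386.
P(Outcome=purchase | Channel=search) = 114/386 = 0.2953.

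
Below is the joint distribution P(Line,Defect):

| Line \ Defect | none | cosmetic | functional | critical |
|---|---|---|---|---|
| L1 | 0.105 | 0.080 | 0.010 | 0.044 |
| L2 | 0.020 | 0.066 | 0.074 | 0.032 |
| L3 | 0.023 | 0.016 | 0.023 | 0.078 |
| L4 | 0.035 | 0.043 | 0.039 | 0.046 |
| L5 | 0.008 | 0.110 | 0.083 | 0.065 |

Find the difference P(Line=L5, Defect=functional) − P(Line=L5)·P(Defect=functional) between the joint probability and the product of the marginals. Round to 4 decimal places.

P(Line=L5) = 0.008 + 0.110 + 0.083 + 0.065 = 0.266.
P(Defect=functional) = 0.010 + 0.074 + 0.023 + 0.039 + 0.083 = 0.229.
P(Line=L5, Defect=functional) − P(Line=L5)P(Defect=functional) = 0.083 − 0.266×0.229 = 0.0221.

0.0221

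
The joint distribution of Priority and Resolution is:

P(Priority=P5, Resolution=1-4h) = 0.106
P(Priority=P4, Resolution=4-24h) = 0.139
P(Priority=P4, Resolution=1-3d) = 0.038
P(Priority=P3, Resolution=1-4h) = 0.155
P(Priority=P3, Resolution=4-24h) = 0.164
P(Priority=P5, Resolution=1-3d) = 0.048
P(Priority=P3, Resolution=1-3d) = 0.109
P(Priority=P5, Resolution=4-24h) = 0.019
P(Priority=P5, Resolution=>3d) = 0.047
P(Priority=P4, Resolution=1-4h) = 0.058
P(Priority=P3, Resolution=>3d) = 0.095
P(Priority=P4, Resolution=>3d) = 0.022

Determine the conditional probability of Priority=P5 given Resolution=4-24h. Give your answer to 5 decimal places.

0.05901

P(Resolution=4-24h) = 0.164 + 0.139 + 0.019 = 0.322.
P(Priority=P5 | Resolution=4-24h) = 0.019/0.322 = 0.05901.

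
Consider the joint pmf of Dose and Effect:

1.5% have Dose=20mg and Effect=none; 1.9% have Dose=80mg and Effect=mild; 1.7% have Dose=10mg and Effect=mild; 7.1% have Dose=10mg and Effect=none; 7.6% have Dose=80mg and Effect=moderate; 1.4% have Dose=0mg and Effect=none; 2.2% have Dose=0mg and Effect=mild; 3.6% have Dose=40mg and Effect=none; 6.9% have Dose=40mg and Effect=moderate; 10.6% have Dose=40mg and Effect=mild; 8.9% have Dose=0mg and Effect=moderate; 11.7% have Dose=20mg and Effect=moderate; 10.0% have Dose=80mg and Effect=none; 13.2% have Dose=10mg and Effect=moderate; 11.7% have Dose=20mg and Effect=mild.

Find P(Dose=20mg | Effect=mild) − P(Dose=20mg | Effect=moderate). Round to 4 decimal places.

0.1741

P(Effect=mild) = 0.022 + 0.017 + 0.117 + 0.106 + 0.019 = 0.281; P(Dose=20mg | Effect=mild) = 0.117/0.281 = 0.41637.
P(Effect=moderate) = 0.089 + 0.132 + 0.117 + 0.069 + 0.076 = 0.483; P(Dose=20mg | Effect=moderate) = 0.117/0.483 = 0.24224.
Difference = 0.1741.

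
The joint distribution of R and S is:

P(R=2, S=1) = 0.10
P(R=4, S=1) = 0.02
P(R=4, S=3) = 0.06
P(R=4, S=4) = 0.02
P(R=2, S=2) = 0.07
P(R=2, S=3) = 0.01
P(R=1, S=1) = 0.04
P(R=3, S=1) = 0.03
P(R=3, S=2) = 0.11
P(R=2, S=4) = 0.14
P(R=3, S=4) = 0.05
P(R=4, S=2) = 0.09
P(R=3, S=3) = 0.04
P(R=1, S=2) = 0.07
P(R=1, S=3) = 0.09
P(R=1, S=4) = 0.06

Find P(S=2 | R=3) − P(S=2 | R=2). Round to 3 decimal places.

0.260

P(R=3) = 0.03 + 0.11 + 0.04 + 0.05 = 0.23; P(S=2 | R=3) = 0.11/0.23 = 0.4783.
P(R=2) = 0.10 + 0.07 + 0.01 + 0.14 = 0.32; P(S=2 | R=2) = 0.07/0.32 = 0.2188.
Difference = 0.260.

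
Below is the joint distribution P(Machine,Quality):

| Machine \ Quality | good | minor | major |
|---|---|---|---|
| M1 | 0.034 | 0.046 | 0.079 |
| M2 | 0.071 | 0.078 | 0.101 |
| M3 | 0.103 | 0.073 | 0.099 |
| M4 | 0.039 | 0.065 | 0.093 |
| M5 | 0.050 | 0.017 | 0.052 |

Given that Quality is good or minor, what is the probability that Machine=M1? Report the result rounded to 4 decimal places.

0.1389

P(Quality=good) = 0.034 + 0.071 + 0.103 + 0.039 + 0.050 = 0.297.
P(Quality=minor) = 0.046 + 0.078 + 0.073 + 0.065 + 0.017 = 0.279.
P(Quality ∈ {good, minor}) = 0.297 + 0.279 = 0.576; P(Machine=M1, Quality ∈ {good, minor}) = 0.034 + 0.046 = 0.080.
P(Machine=M1 | Quality ∈ {good, minor}) = 0.080/0.576 = 0.1389.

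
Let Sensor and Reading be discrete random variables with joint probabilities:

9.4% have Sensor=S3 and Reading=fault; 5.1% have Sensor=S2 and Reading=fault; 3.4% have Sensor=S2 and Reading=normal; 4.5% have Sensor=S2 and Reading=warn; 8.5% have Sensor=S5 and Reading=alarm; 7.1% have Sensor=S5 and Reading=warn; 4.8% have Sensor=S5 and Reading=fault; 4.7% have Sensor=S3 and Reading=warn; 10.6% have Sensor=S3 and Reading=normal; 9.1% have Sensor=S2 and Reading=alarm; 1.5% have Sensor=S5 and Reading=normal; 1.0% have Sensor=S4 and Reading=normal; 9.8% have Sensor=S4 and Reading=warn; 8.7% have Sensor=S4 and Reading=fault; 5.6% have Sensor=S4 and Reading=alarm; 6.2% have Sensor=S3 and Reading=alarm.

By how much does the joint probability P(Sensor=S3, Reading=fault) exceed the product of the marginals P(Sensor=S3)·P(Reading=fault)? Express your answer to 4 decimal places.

0.0075

P(Sensor=S3) = 0.106 + 0.047 + 0.062 + 0.094 = 0.309.
P(Reading=fault) = 0.051 + 0.094 + 0.087 + 0.048 = 0.280.
P(Sensor=S3, Reading=fault) − P(Sensor=S3)P(Reading=fault) = 0.094 − 0.309×0.280 = 0.0075.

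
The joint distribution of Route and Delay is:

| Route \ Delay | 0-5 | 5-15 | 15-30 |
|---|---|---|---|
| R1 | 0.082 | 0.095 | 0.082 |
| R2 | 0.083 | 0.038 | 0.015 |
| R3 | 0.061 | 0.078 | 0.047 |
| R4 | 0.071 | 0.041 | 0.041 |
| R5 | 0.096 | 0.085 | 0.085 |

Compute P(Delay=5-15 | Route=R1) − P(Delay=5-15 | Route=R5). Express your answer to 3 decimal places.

P(Route=R1) = 0.082 + 0.095 + 0.082 = 0.259; P(Delay=5-15 | Route=R1) = 0.095/0.259 = 0.3668.
P(Route=R5) = 0.096 + 0.085 + 0.085 = 0.266; P(Delay=5-15 | Route=R5) = 0.085/0.266 = 0.3195.
Difference = 0.047.

0.047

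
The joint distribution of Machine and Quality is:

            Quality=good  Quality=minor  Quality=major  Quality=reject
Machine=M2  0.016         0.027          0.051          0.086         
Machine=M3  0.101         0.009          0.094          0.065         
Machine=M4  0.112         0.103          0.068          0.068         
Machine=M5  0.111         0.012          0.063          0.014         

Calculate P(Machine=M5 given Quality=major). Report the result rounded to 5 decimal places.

P(Quality=major) = 0.051 + 0.094 + 0.068 + 0.063 = 0.276.
P(Machine=M5 | Quality=major) = 0.063/0.276 = 0.22826.

0.22826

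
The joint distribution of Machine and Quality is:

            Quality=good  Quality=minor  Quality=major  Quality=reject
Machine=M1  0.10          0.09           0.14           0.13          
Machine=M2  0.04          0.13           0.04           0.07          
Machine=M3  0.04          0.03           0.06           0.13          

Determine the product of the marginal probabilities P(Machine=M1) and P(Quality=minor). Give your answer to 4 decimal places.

P(Machine=M1) = 0.10 + 0.09 + 0.14 + 0.13 = 0.46.
P(Quality=minor) = 0.09 + 0.13 + 0.03 = 0.25.
Product: 0.46 × 0.25 = 0.1150.

0.1150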